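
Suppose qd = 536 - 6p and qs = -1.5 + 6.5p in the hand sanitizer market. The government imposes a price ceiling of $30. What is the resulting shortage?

Equilibrium price would be p* = 43, so the ceiling at 30 binds.
At p = 30: qd = 536 − 6(30) = 356, qs = -1.5 + 6.5(30) = 193.5.
Shortage = 356 − 193.5 = 162.5.

Shortage = 162.5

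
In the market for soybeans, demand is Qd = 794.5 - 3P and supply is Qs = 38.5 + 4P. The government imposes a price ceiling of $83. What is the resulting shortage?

Equilibrium price would be P* = 108, so the ceiling at 83 binds.
At P = 83: Qd = 794.5 − 3(83) = 545.5, Qs = 38.5 + 4(83) = 370.5.
Shortage = 545.5 − 370.5 = 175.

Shortage = 175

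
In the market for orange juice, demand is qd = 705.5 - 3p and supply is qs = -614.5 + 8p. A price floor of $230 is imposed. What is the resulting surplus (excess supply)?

Surplus = 1210

Equilibrium price would be p* = 120, so the floor at 230 binds.
At p = 230: qd = 15.5, qs = 1225.5.
Surplus = 1225.5 − 15.5 = 1210.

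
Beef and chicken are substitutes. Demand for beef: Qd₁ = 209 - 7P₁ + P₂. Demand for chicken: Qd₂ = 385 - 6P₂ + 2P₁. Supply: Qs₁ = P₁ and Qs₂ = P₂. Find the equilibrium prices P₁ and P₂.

Market 1: 209 - 7P₁ + P₂ = P₁ → 8P₁ - P₂ = 209.
Market 2: 7P₂ - 2P₁ = 385.
Eliminating P₂: 7×(1) + 1×(2) gives 54P₁ = 1848, so P₁ = 308/9.
Back-substitute into (2): P₂ = (385 + 2×308/9) / 7 = 583/9.

P₁ = 308/9, P₂ = 583/9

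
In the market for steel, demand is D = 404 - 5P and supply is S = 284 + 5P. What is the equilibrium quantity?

Set D = S: 404 - 5P = 284 + 5P.
120 = 10P, so P* = 12.
Q* = 404 − 5(12) = 344.

Q* = 344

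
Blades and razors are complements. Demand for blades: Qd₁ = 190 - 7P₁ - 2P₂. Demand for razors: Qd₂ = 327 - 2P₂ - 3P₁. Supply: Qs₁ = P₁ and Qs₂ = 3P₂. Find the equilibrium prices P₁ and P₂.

P₁ = 148/17, P₂ = 1023/17

Market 1: 190 - 7P₁ - 2P₂ = P₁ → 8P₁ + 2P₂ = 190.
Market 2: 5P₂ + 3P₁ = 327.
Eliminating P₂: 5×(1) − 2×(2) gives 34P₁ = 296, so P₁ = 148/17.
Back-substitute into (2): P₂ = (327 − 3×148/17) / 5 = 1023/17.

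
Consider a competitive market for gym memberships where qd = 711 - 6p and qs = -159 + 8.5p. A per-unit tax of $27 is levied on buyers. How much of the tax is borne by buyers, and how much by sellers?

Pre-tax equilibrium: p* = 60, q* = 351.
Tax on buyers shifts demand to qd = 711 − 6(p + 27) = 549 - 6p.
549 - 6p = -159 + 8.5p gives seller price ps = 1416/29; buyers pay pb = 1416/29 + 27 = 2199/29.
New quantity: q = 711 − 6(2199/29) = 7425/29.
Buyer burden = 2199/29 − 60 = 459/29; seller burden = 60 − 1416/29 = 324/29.

Buyers bear 459/29, sellers bear 324/29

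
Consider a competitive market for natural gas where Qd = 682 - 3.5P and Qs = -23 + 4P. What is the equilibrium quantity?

Set Qd = Qs: 682 - 3.5P = -23 + 4P.
705 = 7.5P, so P* = 94.
Q* = 682 − 3.5(94) = 353.

Q* = 353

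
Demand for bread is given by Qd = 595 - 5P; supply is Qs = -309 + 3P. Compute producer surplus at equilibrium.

Equilibrium: 595 - 5P = -309 + 3P gives P* = 113, Q* = 30.
Supply starts at P = 103 (where Qs = 0).
PS = ½(113 − 103)(30) = 150.

Producer surplus = 150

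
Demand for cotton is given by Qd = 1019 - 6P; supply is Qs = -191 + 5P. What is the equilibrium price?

P* = 110

Set Qd = Qs: 1019 - 6P = -191 + 5P.
1210 = 11P, so P* = 110.
Q* = 1019 − 6(110) = 359.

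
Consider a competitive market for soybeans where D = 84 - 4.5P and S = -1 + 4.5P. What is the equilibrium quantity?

Set D = S: 84 - 4.5P = -1 + 4.5P.
85 = 9P, so P* = 85/9.
Q* = 84 − 4.5(85/9) = 41.5.

Q* = 41.5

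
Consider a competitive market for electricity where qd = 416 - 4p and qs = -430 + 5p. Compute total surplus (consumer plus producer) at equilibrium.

Equilibrium: 416 - 4p = -430 + 5p gives p* = 94, q* = 40.
Demand choke price: p = 104; supply starts at p = 86.
CS = ½(104 − 94)(40) = 200; PS = ½(94 − 86)(40) = 160.

Total surplus = 360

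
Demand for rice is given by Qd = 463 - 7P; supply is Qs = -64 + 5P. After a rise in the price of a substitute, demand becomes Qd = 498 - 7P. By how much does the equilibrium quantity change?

ΔQ = 175/12

Original equilibrium: P* = 527/12, Q* = 1867/12.
New equilibrium: 498 - 7P = -64 + 5P, so 562 = 12P and P' = 281/6; Q' = 498 − 7(281/6) = 1021/6.
Change in quantity: 1021/6 − 1867/12 = 175/12.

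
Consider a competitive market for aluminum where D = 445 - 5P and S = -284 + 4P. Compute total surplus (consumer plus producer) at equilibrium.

Total surplus = 360

Equilibrium: 445 - 5P = -284 + 4P gives P* = 81, Q* = 40.
Demand choke price: P = 89; supply starts at P = 71.
CS = ½(89 − 81)(40) = 160; PS = ½(81 − 71)(40) = 200.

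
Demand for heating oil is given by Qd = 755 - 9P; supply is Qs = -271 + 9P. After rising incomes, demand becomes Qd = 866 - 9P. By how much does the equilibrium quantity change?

ΔQ = 55.5

Original equilibrium: P* = 57, Q* = 242.
New equilibrium: 866 - 9P = -271 + 9P, so 1137 = 18P and P' = 379/6; Q' = 866 − 9(379/6) = 297.5.
Change in quantity: 297.5 − 242 = 55.5.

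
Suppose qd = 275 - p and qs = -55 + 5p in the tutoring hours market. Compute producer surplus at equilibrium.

Equilibrium: 275 - p = -55 + 5p gives p* = 55, q* = 220.
Supply starts at p = 11 (where qs = 0).
PS = ½(55 − 11)(220) = 4840.

Producer surplus = 4840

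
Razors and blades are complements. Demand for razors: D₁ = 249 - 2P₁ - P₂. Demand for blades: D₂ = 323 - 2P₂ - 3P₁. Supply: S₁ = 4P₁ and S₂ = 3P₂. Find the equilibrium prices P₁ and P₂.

Market 1: 249 - 2P₁ - P₂ = 4P₁ → 6P₁ + P₂ = 249.
Market 2: 5P₂ + 3P₁ = 323.
Eliminating P₂: 5×(1) − 1×(2) gives 27P₁ = 922, so P₁ = 922/27.
Back-substitute into (2): P₂ = (323 − 3×922/27) / 5 = 397/9.

P₁ = 922/27, P₂ = 397/9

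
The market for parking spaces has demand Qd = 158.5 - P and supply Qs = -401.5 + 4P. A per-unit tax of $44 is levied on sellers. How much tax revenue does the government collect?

Pre-tax equilibrium: P* = 112, Q* = 46.5.
Tax on sellers shifts supply to Qs = -401.5 + 4(P − 44) = -577.5 + 4P.
158.5 - P = -577.5 + 4P gives buyer price Pb = 147.2; sellers receive Ps = 147.2 − 44 = 103.2.
New quantity: Q = 158.5 − 1(147.2) = 11.3.
Revenue = 44 × 11.3 = 497.2.

Tax revenue = 497.2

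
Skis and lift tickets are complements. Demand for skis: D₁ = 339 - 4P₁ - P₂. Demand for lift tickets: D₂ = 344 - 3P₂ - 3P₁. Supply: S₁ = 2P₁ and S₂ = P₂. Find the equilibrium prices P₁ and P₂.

Market 1: 339 - 4P₁ - P₂ = 2P₁ → 6P₁ + P₂ = 339.
Market 2: 4P₂ + 3P₁ = 344.
Eliminating P₂: 4×(1) − 1×(2) gives 21P₁ = 1012, so P₁ = 1012/21.
Back-substitute into (2): P₂ = (344 − 3×1012/21) / 4 = 349/7.

P₁ = 1012/21, P₂ = 349/7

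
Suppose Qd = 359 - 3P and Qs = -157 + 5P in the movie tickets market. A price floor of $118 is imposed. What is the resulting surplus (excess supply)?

Equilibrium price would be P* = 64.5, so the floor at 118 binds.
At P = 118: Qd = 5, Qs = 433.
Surplus = 433 − 5 = 428.

Surplus = 428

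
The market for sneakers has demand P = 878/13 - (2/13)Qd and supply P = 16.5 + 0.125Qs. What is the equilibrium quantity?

Q* = 5308/29

Set the two price expressions equal: 878/13 - (2/13)Q = 16.5 + 0.125Q.
1327/26 = (29/104)Q, so Q* = 5308/29.
P* = 878/13 − (2/13)(5308/29) = 1142/29.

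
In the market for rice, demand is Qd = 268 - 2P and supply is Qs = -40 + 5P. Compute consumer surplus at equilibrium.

Consumer surplus = 8100

Equilibrium: 268 - 2P = -40 + 5P gives P* = 44, Q* = 180.
Demand choke price (Qd = 0): P = 134.
CS = ½(134 − 44)(180) = 8100.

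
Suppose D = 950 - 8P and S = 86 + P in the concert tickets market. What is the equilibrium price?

P* = 96

Set D = S: 950 - 8P = 86 + P.
864 = 9P, so P* = 96.
Q* = 950 − 8(96) = 182.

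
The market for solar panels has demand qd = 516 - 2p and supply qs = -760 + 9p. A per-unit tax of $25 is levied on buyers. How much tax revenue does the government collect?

Pre-tax equilibrium: p* = 116, q* = 284.
Tax on buyers shifts demand to qd = 516 − 2(p + 25) = 466 - 2p.
466 - 2p = -760 + 9p gives seller price ps = 1226/11; buyers pay pb = 1226/11 + 25 = 1501/11.
New quantity: q = 516 − 2(1501/11) = 2674/11.
Revenue = 25 × 2674/11 = 66850/11.

Tax revenue = 66850/11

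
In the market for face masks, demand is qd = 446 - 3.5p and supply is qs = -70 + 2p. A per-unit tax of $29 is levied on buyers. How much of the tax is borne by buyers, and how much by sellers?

Buyers bear 116/11, sellers bear 203/11

Pre-tax equilibrium: p* = 1032/11, q* = 1294/11.
Tax on buyers shifts demand to qd = 446 − 3.5(p + 29) = 344.5 - 3.5p.
344.5 - 3.5p = -70 + 2p gives seller price ps = 829/11; buyers pay pb = 829/11 + 29 = 1148/11.
New quantity: q = 446 − 3.5(1148/11) = 888/11.
Buyer burden = 1148/11 − 1032/11 = 116/11; seller burden = 1032/11 − 829/11 = 203/11.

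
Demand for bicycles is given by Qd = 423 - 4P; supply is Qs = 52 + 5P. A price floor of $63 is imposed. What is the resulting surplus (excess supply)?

Equilibrium price would be P* = 371/9, so the floor at 63 binds.
At P = 63: Qd = 171, Qs = 367.
Surplus = 367 − 171 = 196.

Surplus = 196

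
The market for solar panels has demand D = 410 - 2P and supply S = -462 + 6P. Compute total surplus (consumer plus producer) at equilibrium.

Equilibrium: 410 - 2P = -462 + 6P gives P* = 109, Q* = 192.
Demand choke price: P = 205; supply starts at P = 77.
CS = ½(205 − 109)(192) = 9216; PS = ½(109 − 77)(192) = 3072.

Total surplus = 12288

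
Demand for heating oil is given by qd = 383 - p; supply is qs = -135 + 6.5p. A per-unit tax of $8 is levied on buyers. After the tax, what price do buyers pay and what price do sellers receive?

Buyers pay $76, sellers receive $68

Pre-tax equilibrium: p* = 1036/15, q* = 4709/15.
Tax on buyers shifts demand to qd = 383 − 1(p + 8) = 375 - p.
375 - p = -135 + 6.5p gives seller price ps = 68; buyers pay pb = 68 + 8 = 76.
New quantity: q = 383 − 1(76) = 307.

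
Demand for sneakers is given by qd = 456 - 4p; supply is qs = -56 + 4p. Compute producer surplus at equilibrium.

Equilibrium: 456 - 4p = -56 + 4p gives p* = 64, q* = 200.
Supply starts at p = 14 (where qs = 0).
PS = ½(64 − 14)(200) = 5000.

Producer surplus = 5000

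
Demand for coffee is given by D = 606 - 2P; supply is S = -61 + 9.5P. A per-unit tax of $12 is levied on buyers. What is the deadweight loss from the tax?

Deadweight loss = 2736/23

Pre-tax equilibrium: P* = 58, Q* = 490.
Tax on buyers shifts demand to D = 606 − 2(P + 12) = 582 - 2P.
582 - 2P = -61 + 9.5P gives seller price Ps = 1286/23; buyers pay Pb = 1286/23 + 12 = 1562/23.
New quantity: Q = 606 − 2(1562/23) = 10814/23.
DWL = ½ × 12 × (490 − 10814/23) = 2736/23.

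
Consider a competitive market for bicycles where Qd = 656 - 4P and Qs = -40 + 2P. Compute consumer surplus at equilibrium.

Consumer surplus = 4608

Equilibrium: 656 - 4P = -40 + 2P gives P* = 116, Q* = 192.
Demand choke price (Qd = 0): P = 164.
CS = ½(164 − 116)(192) = 4608.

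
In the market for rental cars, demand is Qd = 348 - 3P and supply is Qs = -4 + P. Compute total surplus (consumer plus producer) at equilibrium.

Equilibrium: 348 - 3P = -4 + P gives P* = 88, Q* = 84.
Demand choke price: P = 116; supply starts at P = 4.
CS = ½(116 − 88)(84) = 1176; PS = ½(88 − 4)(84) = 3528.

Total surplus = 4704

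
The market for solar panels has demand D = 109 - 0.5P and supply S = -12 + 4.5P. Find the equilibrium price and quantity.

Set D = S: 109 - 0.5P = -12 + 4.5P.
121 = 5P, so P* = 24.2.
Q* = 109 − 0.5(24.2) = 96.9.

P* = 24.2, Q* = 96.9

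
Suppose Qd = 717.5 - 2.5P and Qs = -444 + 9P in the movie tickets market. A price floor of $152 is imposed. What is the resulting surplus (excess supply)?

Equilibrium price would be P* = 101, so the floor at 152 binds.
At P = 152: Qd = 337.5, Qs = 924.
Surplus = 924 − 337.5 = 586.5.

Surplus = 586.5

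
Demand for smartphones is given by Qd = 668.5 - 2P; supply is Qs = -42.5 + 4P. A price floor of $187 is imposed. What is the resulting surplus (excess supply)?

Surplus = 411

Equilibrium price would be P* = 118.5, so the floor at 187 binds.
At P = 187: Qd = 294.5, Qs = 705.5.
Surplus = 705.5 − 294.5 = 411.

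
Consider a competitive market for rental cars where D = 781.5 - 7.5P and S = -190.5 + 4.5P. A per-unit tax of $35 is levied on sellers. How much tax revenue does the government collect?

Tax revenue = 2644.6875

Pre-tax equilibrium: P* = 81, Q* = 174.
Tax on sellers shifts supply to S = -190.5 + 4.5(P − 35) = -348 + 4.5P.
781.5 - 7.5P = -348 + 4.5P gives buyer price Pb = 94.125; sellers receive Ps = 94.125 − 35 = 59.125.
New quantity: Q = 781.5 − 7.5(94.125) = 75.5625.
Revenue = 35 × 75.5625 = 2644.6875.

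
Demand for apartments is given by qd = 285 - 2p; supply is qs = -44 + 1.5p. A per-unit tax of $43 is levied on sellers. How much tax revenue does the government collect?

Tax revenue = 18103/7

Pre-tax equilibrium: p* = 94, q* = 97.
Tax on sellers shifts supply to qs = -44 + 1.5(p − 43) = -108.5 + 1.5p.
285 - 2p = -108.5 + 1.5p gives buyer price pb = 787/7; sellers receive ps = 787/7 − 43 = 486/7.
New quantity: q = 285 − 2(787/7) = 421/7.
Revenue = 43 × 421/7 = 18103/7.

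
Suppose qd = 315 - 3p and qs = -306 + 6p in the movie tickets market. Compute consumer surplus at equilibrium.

Equilibrium: 315 - 3p = -306 + 6p gives p* = 69, q* = 108.
Demand choke price (qd = 0): p = 105.
CS = ½(105 − 69)(108) = 1944.

Consumer surplus = 1944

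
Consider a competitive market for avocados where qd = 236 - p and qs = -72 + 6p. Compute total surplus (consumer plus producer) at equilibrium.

Equilibrium: 236 - p = -72 + 6p gives p* = 44, q* = 192.
Demand choke price: p = 236; supply starts at p = 12.
CS = ½(236 − 44)(192) = 18432; PS = ½(44 − 12)(192) = 3072.

Total surplus = 21504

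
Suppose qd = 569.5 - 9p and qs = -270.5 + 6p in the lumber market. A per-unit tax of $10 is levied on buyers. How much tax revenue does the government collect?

Tax revenue = 295

Pre-tax equilibrium: p* = 56, q* = 65.5.
Tax on buyers shifts demand to qd = 569.5 − 9(p + 10) = 479.5 - 9p.
479.5 - 9p = -270.5 + 6p gives seller price ps = 50; buyers pay pb = 50 + 10 = 60.
New quantity: q = 569.5 − 9(60) = 29.5.
Revenue = 10 × 29.5 = 295.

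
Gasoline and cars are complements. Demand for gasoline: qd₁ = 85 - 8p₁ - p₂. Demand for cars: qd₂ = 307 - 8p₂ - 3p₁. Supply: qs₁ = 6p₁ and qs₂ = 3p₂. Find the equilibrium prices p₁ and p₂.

Market 1: 85 - 8p₁ - p₂ = 6p₁ → 14p₁ + p₂ = 85.
Market 2: 11p₂ + 3p₁ = 307.
Eliminating p₂: 11×(1) − 1×(2) gives 151p₁ = 628, so p₁ = 628/151.
Back-substitute into (2): p₂ = (307 − 3×628/151) / 11 = 4043/151.

p₁ = 628/151, p₂ = 4043/151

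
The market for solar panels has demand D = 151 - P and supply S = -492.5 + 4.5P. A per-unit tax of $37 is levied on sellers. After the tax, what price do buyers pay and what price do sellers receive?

Buyers pay 1620/11, sellers receive 1213/11

Pre-tax equilibrium: P* = 117, Q* = 34.
Tax on sellers shifts supply to S = -492.5 + 4.5(P − 37) = -659 + 4.5P.
151 - P = -659 + 4.5P gives buyer price Pb = 1620/11; sellers receive Ps = 1620/11 − 37 = 1213/11.
New quantity: Q = 151 − 1(1620/11) = 41/11.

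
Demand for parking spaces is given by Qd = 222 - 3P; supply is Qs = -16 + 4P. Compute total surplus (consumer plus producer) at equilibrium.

Total surplus = 4200

Equilibrium: 222 - 3P = -16 + 4P gives P* = 34, Q* = 120.
Demand choke price: P = 74; supply starts at P = 4.
CS = ½(74 − 34)(120) = 2400; PS = ½(34 − 4)(120) = 1800.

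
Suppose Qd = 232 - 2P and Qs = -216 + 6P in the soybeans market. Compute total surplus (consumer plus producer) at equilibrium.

Equilibrium: 232 - 2P = -216 + 6P gives P* = 56, Q* = 120.
Demand choke price: P = 116; supply starts at P = 36.
CS = ½(116 − 56)(120) = 3600; PS = ½(56 − 36)(120) = 1200.

Total surplus = 4800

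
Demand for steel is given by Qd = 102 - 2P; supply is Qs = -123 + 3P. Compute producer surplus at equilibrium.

Producer surplus = 24

Equilibrium: 102 - 2P = -123 + 3P gives P* = 45, Q* = 12.
Supply starts at P = 41 (where Qs = 0).
PS = ½(45 − 41)(12) = 24.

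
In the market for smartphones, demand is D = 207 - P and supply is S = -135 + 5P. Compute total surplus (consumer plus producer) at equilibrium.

Equilibrium: 207 - P = -135 + 5P gives P* = 57, Q* = 150.
Demand choke price: P = 207; supply starts at P = 27.
CS = ½(207 − 57)(150) = 11250; PS = ½(57 − 27)(150) = 2250.

Total surplus = 13500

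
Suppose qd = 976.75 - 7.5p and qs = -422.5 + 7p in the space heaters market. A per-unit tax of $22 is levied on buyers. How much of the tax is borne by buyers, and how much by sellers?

Pre-tax equilibrium: p* = 96.5, q* = 253.
Tax on buyers shifts demand to qd = 976.75 − 7.5(p + 22) = 811.75 - 7.5p.
811.75 - 7.5p = -422.5 + 7p gives seller price ps = 4937/58; buyers pay pb = 4937/58 + 22 = 6213/58.
New quantity: q = 976.75 − 7.5(6213/58) = 5027/29.
Buyer burden = 6213/58 − 96.5 = 308/29; seller burden = 96.5 − 4937/58 = 330/29.

Buyers bear 308/29, sellers bear 330/29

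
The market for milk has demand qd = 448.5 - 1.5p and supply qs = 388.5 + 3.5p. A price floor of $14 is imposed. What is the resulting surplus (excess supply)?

Equilibrium price would be p* = 12, so the floor at 14 binds.
At p = 14: qd = 427.5, qs = 437.5.
Surplus = 437.5 − 427.5 = 10.

Surplus = 10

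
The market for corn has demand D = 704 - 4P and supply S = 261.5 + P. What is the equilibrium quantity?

Set D = S: 704 - 4P = 261.5 + P.
442.5 = 5P, so P* = 88.5.
Q* = 704 − 4(88.5) = 350.

Q* = 350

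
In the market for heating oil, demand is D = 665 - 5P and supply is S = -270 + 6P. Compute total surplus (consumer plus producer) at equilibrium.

Equilibrium: 665 - 5P = -270 + 6P gives P* = 85, Q* = 240.
Demand choke price: P = 133; supply starts at P = 45.
CS = ½(133 − 85)(240) = 5760; PS = ½(85 − 45)(240) = 4800.

Total surplus = 10560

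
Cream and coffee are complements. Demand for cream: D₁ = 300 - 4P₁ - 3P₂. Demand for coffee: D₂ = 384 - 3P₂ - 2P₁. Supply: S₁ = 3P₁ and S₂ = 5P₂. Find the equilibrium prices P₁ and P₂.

P₁ = 24.96, P₂ = 41.76

Market 1: 300 - 4P₁ - 3P₂ = 3P₁ → 7P₁ + 3P₂ = 300.
Market 2: 8P₂ + 2P₁ = 384.
Eliminating P₂: 8×(1) − 3×(2) gives 50P₁ = 1248, so P₁ = 24.96.
Back-substitute into (2): P₂ = (384 − 2×24.96) / 8 = 41.76.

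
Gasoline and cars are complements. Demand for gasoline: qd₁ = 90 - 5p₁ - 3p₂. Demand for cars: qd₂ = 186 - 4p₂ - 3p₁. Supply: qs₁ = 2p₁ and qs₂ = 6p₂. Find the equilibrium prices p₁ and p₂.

p₁ = 342/61, p₂ = 1032/61

Market 1: 90 - 5p₁ - 3p₂ = 2p₁ → 7p₁ + 3p₂ = 90.
Market 2: 10p₂ + 3p₁ = 186.
Eliminating p₂: 10×(1) − 3×(2) gives 61p₁ = 342, so p₁ = 342/61.
Back-substitute into (2): p₂ = (186 − 3×342/61) / 10 = 1032/61.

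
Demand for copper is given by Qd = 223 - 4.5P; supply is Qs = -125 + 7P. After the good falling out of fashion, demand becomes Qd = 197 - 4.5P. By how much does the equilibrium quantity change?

ΔQ = -364/23

Original equilibrium: P* = 696/23, Q* = 1997/23.
New equilibrium: 197 - 4.5P = -125 + 7P, so 322 = 11.5P and P' = 28; Q' = 197 − 4.5(28) = 71.
Change in quantity: 71 − 1997/23 = -364/23.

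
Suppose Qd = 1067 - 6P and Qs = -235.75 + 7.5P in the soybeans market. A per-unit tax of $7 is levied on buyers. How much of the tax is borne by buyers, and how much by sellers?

Pre-tax equilibrium: P* = 96.5, Q* = 488.
Tax on buyers shifts demand to Qd = 1067 − 6(P + 7) = 1025 - 6P.
1025 - 6P = -235.75 + 7.5P gives seller price Ps = 1681/18; buyers pay Pb = 1681/18 + 7 = 1807/18.
New quantity: Q = 1067 − 6(1807/18) = 1394/3.
Buyer burden = 1807/18 − 96.5 = 35/9; seller burden = 96.5 − 1681/18 = 28/9.

Buyers bear 35/9, sellers bear 28/9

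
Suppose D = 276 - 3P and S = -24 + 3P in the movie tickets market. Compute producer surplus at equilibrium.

Equilibrium: 276 - 3P = -24 + 3P gives P* = 50, Q* = 126.
Supply starts at P = 8 (where S = 0).
PS = ½(50 − 8)(126) = 2646.

Producer surplus = 2646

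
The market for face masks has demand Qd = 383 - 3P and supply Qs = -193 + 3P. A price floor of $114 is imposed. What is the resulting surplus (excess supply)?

Equilibrium price would be P* = 96, so the floor at 114 binds.
At P = 114: Qd = 41, Qs = 149.
Surplus = 149 − 41 = 108.

Surplus = 108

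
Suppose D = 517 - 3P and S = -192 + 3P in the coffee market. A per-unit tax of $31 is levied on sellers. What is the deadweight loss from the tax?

Pre-tax equilibrium: P* = 709/6, Q* = 162.5.
Tax on sellers shifts supply to S = -192 + 3(P − 31) = -285 + 3P.
517 - 3P = -285 + 3P gives buyer price Pb = 401/3; sellers receive Ps = 401/3 − 31 = 308/3.
New quantity: Q = 517 − 3(401/3) = 116.
DWL = ½ × 31 × (162.5 − 116) = 720.75.

Deadweight loss = 720.75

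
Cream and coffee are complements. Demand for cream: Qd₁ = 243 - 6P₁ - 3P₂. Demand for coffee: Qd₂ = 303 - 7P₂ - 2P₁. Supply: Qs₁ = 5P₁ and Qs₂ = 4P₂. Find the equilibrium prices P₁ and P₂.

P₁ = 1764/115, P₂ = 2847/115

Market 1: 243 - 6P₁ - 3P₂ = 5P₁ → 11P₁ + 3P₂ = 243.
Market 2: 11P₂ + 2P₁ = 303.
Eliminating P₂: 11×(1) − 3×(2) gives 115P₁ = 1764, so P₁ = 1764/115.
Back-substitute into (2): P₂ = (303 − 2×1764/115) / 11 = 2847/115.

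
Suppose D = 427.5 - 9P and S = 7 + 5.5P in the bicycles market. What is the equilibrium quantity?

Q* = 166.5

Set D = S: 427.5 - 9P = 7 + 5.5P.
420.5 = 14.5P, so P* = 29.
Q* = 427.5 − 9(29) = 166.5.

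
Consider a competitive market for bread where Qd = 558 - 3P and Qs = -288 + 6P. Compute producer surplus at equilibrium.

Equilibrium: 558 - 3P = -288 + 6P gives P* = 94, Q* = 276.
Supply starts at P = 48 (where Qs = 0).
PS = ½(94 − 48)(276) = 6348.

Producer surplus = 6348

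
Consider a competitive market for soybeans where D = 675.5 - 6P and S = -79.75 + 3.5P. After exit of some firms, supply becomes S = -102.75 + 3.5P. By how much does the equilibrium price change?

Original equilibrium: P* = 79.5, Q* = 198.5.
New equilibrium: 675.5 - 6P = -102.75 + 3.5P, so 778.25 = 9.5P and P' = 3113/38; Q' = 675.5 − 6(3113/38) = 6991/38.
Change in price: 3113/38 − 79.5 = 46/19.

ΔP = 46/19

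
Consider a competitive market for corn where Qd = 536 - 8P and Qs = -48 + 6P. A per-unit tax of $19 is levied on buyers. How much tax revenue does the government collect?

Tax revenue = 18240/7

Pre-tax equilibrium: P* = 292/7, Q* = 1416/7.
Tax on buyers shifts demand to Qd = 536 − 8(P + 19) = 384 - 8P.
384 - 8P = -48 + 6P gives seller price Ps = 216/7; buyers pay Pb = 216/7 + 19 = 349/7.
New quantity: Q = 536 − 8(349/7) = 960/7.
Revenue = 19 × 960/7 = 18240/7.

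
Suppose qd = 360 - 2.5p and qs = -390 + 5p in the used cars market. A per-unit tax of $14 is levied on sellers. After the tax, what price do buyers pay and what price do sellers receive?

Pre-tax equilibrium: p* = 100, q* = 110.
Tax on sellers shifts supply to qs = -390 + 5(p − 14) = -460 + 5p.
360 - 2.5p = -460 + 5p gives buyer price pb = 328/3; sellers receive ps = 328/3 − 14 = 286/3.
New quantity: q = 360 − 2.5(328/3) = 260/3.

Buyers pay 328/3, sellers receive 286/3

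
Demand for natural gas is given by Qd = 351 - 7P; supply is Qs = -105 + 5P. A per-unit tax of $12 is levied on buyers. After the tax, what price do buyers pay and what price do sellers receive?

Pre-tax equilibrium: P* = 38, Q* = 85.
Tax on buyers shifts demand to Qd = 351 − 7(P + 12) = 267 - 7P.
267 - 7P = -105 + 5P gives seller price Ps = 31; buyers pay Pb = 31 + 12 = 43.
New quantity: Q = 351 − 7(43) = 50.

Buyers pay $43, sellers receive $31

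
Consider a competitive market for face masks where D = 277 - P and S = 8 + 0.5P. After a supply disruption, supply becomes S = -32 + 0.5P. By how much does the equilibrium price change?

ΔP = 80/3

Original equilibrium: P* = 538/3, Q* = 293/3.
New equilibrium: 277 - P = -32 + 0.5P, so 309 = 1.5P and P' = 206; Q' = 277 − 1(206) = 71.
Change in price: 206 − 538/3 = 80/3.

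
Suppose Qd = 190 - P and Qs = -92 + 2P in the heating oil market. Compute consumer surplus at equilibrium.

Consumer surplus = 4608

Equilibrium: 190 - P = -92 + 2P gives P* = 94, Q* = 96.
Demand choke price (Qd = 0): P = 190.
CS = ½(190 − 94)(96) = 4608.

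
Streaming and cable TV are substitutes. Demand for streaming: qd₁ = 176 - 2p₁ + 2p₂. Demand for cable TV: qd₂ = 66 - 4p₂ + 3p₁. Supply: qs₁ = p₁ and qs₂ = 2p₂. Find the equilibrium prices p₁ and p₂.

p₁ = 99, p₂ = 60.5

Market 1: 176 - 2p₁ + 2p₂ = p₁ → 3p₁ - 2p₂ = 176.
Market 2: 6p₂ - 3p₁ = 66.
Eliminating p₂: 6×(1) + 2×(2) gives 12p₁ = 1188, so p₁ = 99.
Back-substitute into (2): p₂ = (66 + 3×99) / 6 = 60.5.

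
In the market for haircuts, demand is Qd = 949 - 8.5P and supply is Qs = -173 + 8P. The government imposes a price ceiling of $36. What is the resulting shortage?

Equilibrium price would be P* = 68, so the ceiling at 36 binds.
At P = 36: Qd = 949 − 8.5(36) = 643, Qs = -173 + 8(36) = 115.
Shortage = 643 − 115 = 528.

Shortage = 528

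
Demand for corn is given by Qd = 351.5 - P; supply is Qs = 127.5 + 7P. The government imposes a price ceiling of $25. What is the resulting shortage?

Shortage = 24

Equilibrium price would be P* = 28, so the ceiling at 25 binds.
At P = 25: Qd = 351.5 − 1(25) = 326.5, Qs = 127.5 + 7(25) = 302.5.
Shortage = 326.5 − 302.5 = 24.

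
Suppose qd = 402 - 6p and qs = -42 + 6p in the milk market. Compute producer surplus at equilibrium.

Producer surplus = 2700

Equilibrium: 402 - 6p = -42 + 6p gives p* = 37, q* = 180.
Supply starts at p = 7 (where qs = 0).
PS = ½(37 − 7)(180) = 2700.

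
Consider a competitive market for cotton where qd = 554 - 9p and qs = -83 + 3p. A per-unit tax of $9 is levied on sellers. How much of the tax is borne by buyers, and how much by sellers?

Buyers bear $2.25, sellers bear $6.75

Pre-tax equilibrium: p* = 637/12, q* = 76.25.
Tax on sellers shifts supply to qs = -83 + 3(p − 9) = -110 + 3p.
554 - 9p = -110 + 3p gives buyer price pb = 166/3; sellers receive ps = 166/3 − 9 = 139/3.
New quantity: q = 554 − 9(166/3) = 56.
Buyer burden = 166/3 − 637/12 = 2.25; seller burden = 637/12 − 139/3 = 6.75.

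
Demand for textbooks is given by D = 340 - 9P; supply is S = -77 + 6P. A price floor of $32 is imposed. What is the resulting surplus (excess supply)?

Surplus = 63

Equilibrium price would be P* = 27.8, so the floor at 32 binds.
At P = 32: D = 52, S = 115.
Surplus = 115 − 52 = 63.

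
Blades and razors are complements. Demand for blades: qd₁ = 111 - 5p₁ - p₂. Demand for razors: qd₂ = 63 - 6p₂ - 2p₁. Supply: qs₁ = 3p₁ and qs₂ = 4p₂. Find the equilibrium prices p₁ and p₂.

Market 1: 111 - 5p₁ - p₂ = 3p₁ → 8p₁ + p₂ = 111.
Market 2: 10p₂ + 2p₁ = 63.
Eliminating p₂: 10×(1) − 1×(2) gives 78p₁ = 1047, so p₁ = 349/26.
Back-substitute into (2): p₂ = (63 − 2×349/26) / 10 = 47/13.

p₁ = 349/26, p₂ = 47/13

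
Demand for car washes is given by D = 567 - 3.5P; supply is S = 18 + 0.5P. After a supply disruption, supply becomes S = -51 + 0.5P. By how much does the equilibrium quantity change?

Original equilibrium: P* = 137.25, Q* = 86.625.
New equilibrium: 567 - 3.5P = -51 + 0.5P, so 618 = 4P and P' = 154.5; Q' = 567 − 3.5(154.5) = 26.25.
Change in quantity: 26.25 − 86.625 = -60.375.

ΔQ = -60.375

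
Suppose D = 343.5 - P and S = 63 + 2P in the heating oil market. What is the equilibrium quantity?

Q* = 250

Set D = S: 343.5 - P = 63 + 2P.
280.5 = 3P, so P* = 93.5.
Q* = 343.5 − 1(93.5) = 250.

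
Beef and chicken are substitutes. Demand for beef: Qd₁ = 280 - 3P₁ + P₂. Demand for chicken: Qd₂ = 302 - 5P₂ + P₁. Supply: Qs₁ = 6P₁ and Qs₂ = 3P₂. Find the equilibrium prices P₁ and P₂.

P₁ = 2542/71, P₂ = 2998/71

Market 1: 280 - 3P₁ + P₂ = 6P₁ → 9P₁ - P₂ = 280.
Market 2: 8P₂ - P₁ = 302.
Eliminating P₂: 8×(1) + 1×(2) gives 71P₁ = 2542, so P₁ = 2542/71.
Back-substitute into (2): P₂ = (302 + 1×2542/71) / 8 = 2998/71.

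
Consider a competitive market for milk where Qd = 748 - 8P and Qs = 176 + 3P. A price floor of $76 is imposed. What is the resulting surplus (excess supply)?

Surplus = 264

Equilibrium price would be P* = 52, so the floor at 76 binds.
At P = 76: Qd = 140, Qs = 404.
Surplus = 404 − 140 = 264.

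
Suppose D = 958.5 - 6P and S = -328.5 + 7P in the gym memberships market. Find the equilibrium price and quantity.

Set D = S: 958.5 - 6P = -328.5 + 7P.
1287 = 13P, so P* = 99.
Q* = 958.5 − 6(99) = 364.5.

P* = 99, Q* = 364.5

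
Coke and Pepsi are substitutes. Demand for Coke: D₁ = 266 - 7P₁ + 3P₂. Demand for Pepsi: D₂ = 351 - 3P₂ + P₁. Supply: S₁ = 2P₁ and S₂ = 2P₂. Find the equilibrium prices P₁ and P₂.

Market 1: 266 - 7P₁ + 3P₂ = 2P₁ → 9P₁ - 3P₂ = 266.
Market 2: 5P₂ - P₁ = 351.
Eliminating P₂: 5×(1) + 3×(2) gives 42P₁ = 2383, so P₁ = 2383/42.
Back-substitute into (2): P₂ = (351 + 1×2383/42) / 5 = 3425/42.

P₁ = 2383/42, P₂ = 3425/42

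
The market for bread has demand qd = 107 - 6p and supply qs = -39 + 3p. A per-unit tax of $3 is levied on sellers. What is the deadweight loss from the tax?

Pre-tax equilibrium: p* = 146/9, q* = 29/3.
Tax on sellers shifts supply to qs = -39 + 3(p − 3) = -48 + 3p.
107 - 6p = -48 + 3p gives buyer price pb = 155/9; sellers receive ps = 155/9 − 3 = 128/9.
New quantity: q = 107 − 6(155/9) = 11/3.
DWL = ½ × 3 × (29/3 − 11/3) = 9.

Deadweight loss = 9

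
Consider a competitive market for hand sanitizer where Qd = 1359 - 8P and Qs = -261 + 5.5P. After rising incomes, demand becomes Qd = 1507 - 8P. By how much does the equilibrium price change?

Original equilibrium: P* = 120, Q* = 399.
New equilibrium: 1507 - 8P = -261 + 5.5P, so 1768 = 13.5P and P' = 3536/27; Q' = 1507 − 8(3536/27) = 12401/27.
Change in price: 3536/27 − 120 = 296/27.

ΔP = 296/27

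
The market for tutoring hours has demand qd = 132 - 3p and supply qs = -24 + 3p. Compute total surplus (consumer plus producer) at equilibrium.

Equilibrium: 132 - 3p = -24 + 3p gives p* = 26, q* = 54.
Demand choke price: p = 44; supply starts at p = 8.
CS = ½(44 − 26)(54) = 486; PS = ½(26 − 8)(54) = 486.

Total surplus = 972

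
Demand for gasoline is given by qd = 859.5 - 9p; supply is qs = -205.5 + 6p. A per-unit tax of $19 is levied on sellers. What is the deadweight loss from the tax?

Pre-tax equilibrium: p* = 71, q* = 220.5.
Tax on sellers shifts supply to qs = -205.5 + 6(p − 19) = -319.5 + 6p.
859.5 - 9p = -319.5 + 6p gives buyer price pb = 78.6; sellers receive ps = 78.6 − 19 = 59.6.
New quantity: q = 859.5 − 9(78.6) = 152.1.
DWL = ½ × 19 × (220.5 − 152.1) = 649.8.

Deadweight loss = 649.8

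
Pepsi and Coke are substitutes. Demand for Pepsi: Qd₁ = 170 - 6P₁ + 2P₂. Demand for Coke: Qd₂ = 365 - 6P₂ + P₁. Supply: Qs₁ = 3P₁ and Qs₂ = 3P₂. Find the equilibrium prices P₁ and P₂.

P₁ = 2260/79, P₂ = 3455/79

Market 1: 170 - 6P₁ + 2P₂ = 3P₁ → 9P₁ - 2P₂ = 170.
Market 2: 9P₂ - P₁ = 365.
Eliminating P₂: 9×(1) + 2×(2) gives 79P₁ = 2260, so P₁ = 2260/79.
Back-substitute into (2): P₂ = (365 + 1×2260/79) / 9 = 3455/79.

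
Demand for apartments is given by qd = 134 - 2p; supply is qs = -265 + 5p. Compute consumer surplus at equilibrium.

Consumer surplus = 100

Equilibrium: 134 - 2p = -265 + 5p gives p* = 57, q* = 20.
Demand choke price (qd = 0): p = 67.
CS = ½(67 − 57)(20) = 100.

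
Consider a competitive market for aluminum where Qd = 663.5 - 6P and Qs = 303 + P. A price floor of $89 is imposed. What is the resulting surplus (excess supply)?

Equilibrium price would be P* = 51.5, so the floor at 89 binds.
At P = 89: Qd = 129.5, Qs = 392.
Surplus = 392 − 129.5 = 262.5.

Surplus = 262.5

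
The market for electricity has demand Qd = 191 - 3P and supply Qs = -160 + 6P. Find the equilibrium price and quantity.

P* = 39, Q* = 74

Set Qd = Qs: 191 - 3P = -160 + 6P.
351 = 9P, so P* = 39.
Q* = 191 − 3(39) = 74.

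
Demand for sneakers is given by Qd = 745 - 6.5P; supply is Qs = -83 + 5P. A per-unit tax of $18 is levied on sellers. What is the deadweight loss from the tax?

Pre-tax equilibrium: P* = 72, Q* = 277.
Tax on sellers shifts supply to Qs = -83 + 5(P − 18) = -173 + 5P.
745 - 6.5P = -173 + 5P gives buyer price Pb = 1836/23; sellers receive Ps = 1836/23 − 18 = 1422/23.
New quantity: Q = 745 − 6.5(1836/23) = 5201/23.
DWL = ½ × 18 × (277 − 5201/23) = 10530/23.

Deadweight loss = 10530/23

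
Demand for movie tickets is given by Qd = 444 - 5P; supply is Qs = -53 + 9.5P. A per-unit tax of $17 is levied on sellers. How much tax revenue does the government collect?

Tax revenue = 106947/29

Pre-tax equilibrium: P* = 994/29, Q* = 7906/29.
Tax on sellers shifts supply to Qs = -53 + 9.5(P − 17) = -214.5 + 9.5P.
444 - 5P = -214.5 + 9.5P gives buyer price Pb = 1317/29; sellers receive Ps = 1317/29 − 17 = 824/29.
New quantity: Q = 444 − 5(1317/29) = 6291/29.
Revenue = 17 × 6291/29 = 106947/29.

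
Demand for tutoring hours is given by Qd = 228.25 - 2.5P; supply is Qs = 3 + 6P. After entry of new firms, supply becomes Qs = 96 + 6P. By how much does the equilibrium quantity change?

Original equilibrium: P* = 26.5, Q* = 162.
New equilibrium: 228.25 - 2.5P = 96 + 6P, so 132.25 = 8.5P and P' = 529/34; Q' = 228.25 − 2.5(529/34) = 3219/17.
Change in quantity: 3219/17 − 162 = 465/17.

ΔQ = 465/17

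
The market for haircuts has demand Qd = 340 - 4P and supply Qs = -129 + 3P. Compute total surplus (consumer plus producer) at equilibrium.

Equilibrium: 340 - 4P = -129 + 3P gives P* = 67, Q* = 72.
Demand choke price: P = 85; supply starts at P = 43.
CS = ½(85 − 67)(72) = 648; PS = ½(67 − 43)(72) = 864.

Total surplus = 1512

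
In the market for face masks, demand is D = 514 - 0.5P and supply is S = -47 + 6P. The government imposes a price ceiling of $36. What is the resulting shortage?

Shortage = 327

Equilibrium price would be P* = 1122/13, so the ceiling at 36 binds.
At P = 36: D = 514 − 0.5(36) = 496, S = -47 + 6(36) = 169.
Shortage = 496 − 169 = 327.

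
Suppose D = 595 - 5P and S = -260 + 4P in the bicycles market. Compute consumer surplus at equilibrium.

Equilibrium: 595 - 5P = -260 + 4P gives P* = 95, Q* = 120.
Demand choke price (D = 0): P = 119.
CS = ½(119 − 95)(120) = 1440.

Consumer surplus = 1440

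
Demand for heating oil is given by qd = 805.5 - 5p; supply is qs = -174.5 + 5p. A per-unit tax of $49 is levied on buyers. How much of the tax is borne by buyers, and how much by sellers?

Pre-tax equilibrium: p* = 98, q* = 315.5.
Tax on buyers shifts demand to qd = 805.5 − 5(p + 49) = 560.5 - 5p.
560.5 - 5p = -174.5 + 5p gives seller price ps = 73.5; buyers pay pb = 73.5 + 49 = 122.5.
New quantity: q = 805.5 − 5(122.5) = 193.
Buyer burden = 122.5 − 98 = 24.5; seller burden = 98 − 73.5 = 24.5.

Buyers bear $24.5, sellers bear $24.5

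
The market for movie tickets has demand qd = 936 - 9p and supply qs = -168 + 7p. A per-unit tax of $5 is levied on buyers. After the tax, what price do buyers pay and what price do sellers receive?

Pre-tax equilibrium: p* = 69, q* = 315.
Tax on buyers shifts demand to qd = 936 − 9(p + 5) = 891 - 9p.
891 - 9p = -168 + 7p gives seller price ps = 66.1875; buyers pay pb = 66.1875 + 5 = 71.1875.
New quantity: q = 936 − 9(71.1875) = 295.3125.

Buyers pay $71.1875, sellers receive $66.1875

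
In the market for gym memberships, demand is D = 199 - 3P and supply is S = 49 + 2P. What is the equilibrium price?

Set D = S: 199 - 3P = 49 + 2P.
150 = 5P, so P* = 30.
Q* = 199 − 3(30) = 109.

P* = 30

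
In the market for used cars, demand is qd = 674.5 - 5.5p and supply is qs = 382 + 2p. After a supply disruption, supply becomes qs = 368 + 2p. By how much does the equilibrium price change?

Δp = 28/15

Original equilibrium: p* = 39, q* = 460.
New equilibrium: 674.5 - 5.5p = 368 + 2p, so 306.5 = 7.5p and p' = 613/15; q' = 674.5 − 5.5(613/15) = 6746/15.
Change in price: 613/15 − 39 = 28/15.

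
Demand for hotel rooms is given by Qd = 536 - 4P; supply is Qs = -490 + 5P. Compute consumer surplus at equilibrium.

Consumer surplus = 800

Equilibrium: 536 - 4P = -490 + 5P gives P* = 114, Q* = 80.
Demand choke price (Qd = 0): P = 134.
CS = ½(134 − 114)(80) = 800.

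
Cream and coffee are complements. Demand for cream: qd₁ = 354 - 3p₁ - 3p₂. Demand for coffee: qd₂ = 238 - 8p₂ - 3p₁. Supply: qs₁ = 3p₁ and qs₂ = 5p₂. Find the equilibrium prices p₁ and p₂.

p₁ = 1296/23, p₂ = 122/23

Market 1: 354 - 3p₁ - 3p₂ = 3p₁ → 6p₁ + 3p₂ = 354.
Market 2: 13p₂ + 3p₁ = 238.
Eliminating p₂: 13×(1) − 3×(2) gives 69p₁ = 3888, so p₁ = 1296/23.
Back-substitute into (2): p₂ = (238 − 3×1296/23) / 13 = 122/23.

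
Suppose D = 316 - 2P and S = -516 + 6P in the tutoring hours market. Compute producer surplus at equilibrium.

Equilibrium: 316 - 2P = -516 + 6P gives P* = 104, Q* = 108.
Supply starts at P = 86 (where S = 0).
PS = ½(104 − 86)(108) = 972.

Producer surplus = 972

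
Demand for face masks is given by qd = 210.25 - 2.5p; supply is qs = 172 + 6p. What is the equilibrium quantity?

Set qd = qs: 210.25 - 2.5p = 172 + 6p.
38.25 = 8.5p, so p* = 4.5.
q* = 210.25 − 2.5(4.5) = 199.

q* = 199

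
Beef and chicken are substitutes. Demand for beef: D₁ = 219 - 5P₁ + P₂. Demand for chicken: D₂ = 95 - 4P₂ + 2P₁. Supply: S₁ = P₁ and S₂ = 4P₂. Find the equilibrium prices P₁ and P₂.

P₁ = 1847/46, P₂ = 504/23

Market 1: 219 - 5P₁ + P₂ = P₁ → 6P₁ - P₂ = 219.
Market 2: 8P₂ - 2P₁ = 95.
Eliminating P₂: 8×(1) + 1×(2) gives 46P₁ = 1847, so P₁ = 1847/46.
Back-substitute into (2): P₂ = (95 + 2×1847/46) / 8 = 504/23.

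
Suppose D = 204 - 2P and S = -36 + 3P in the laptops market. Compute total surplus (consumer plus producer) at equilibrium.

Total surplus = 4860

Equilibrium: 204 - 2P = -36 + 3P gives P* = 48, Q* = 108.
Demand choke price: P = 102; supply starts at P = 12.
CS = ½(102 − 48)(108) = 2916; PS = ½(48 − 12)(108) = 1944.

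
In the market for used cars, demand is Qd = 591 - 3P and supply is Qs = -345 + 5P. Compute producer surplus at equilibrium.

Equilibrium: 591 - 3P = -345 + 5P gives P* = 117, Q* = 240.
Supply starts at P = 69 (where Qs = 0).
PS = ½(117 − 69)(240) = 5760.

Producer surplus = 5760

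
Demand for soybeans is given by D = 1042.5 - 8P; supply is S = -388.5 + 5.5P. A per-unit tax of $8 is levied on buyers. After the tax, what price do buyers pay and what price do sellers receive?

Pre-tax equilibrium: P* = 106, Q* = 194.5.
Tax on buyers shifts demand to D = 1042.5 − 8(P + 8) = 978.5 - 8P.
978.5 - 8P = -388.5 + 5.5P gives seller price Ps = 2734/27; buyers pay Pb = 2734/27 + 8 = 2950/27.
New quantity: Q = 1042.5 − 8(2950/27) = 9095/54.

Buyers pay 2950/27, sellers receive 2734/27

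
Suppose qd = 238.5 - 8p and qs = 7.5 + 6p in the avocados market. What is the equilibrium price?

Set qd = qs: 238.5 - 8p = 7.5 + 6p.
231 = 14p, so p* = 16.5.
q* = 238.5 − 8(16.5) = 106.5.

p* = 16.5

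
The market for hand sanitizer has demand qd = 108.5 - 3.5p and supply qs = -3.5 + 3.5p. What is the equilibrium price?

Set qd = qs: 108.5 - 3.5p = -3.5 + 3.5p.
112 = 7p, so p* = 16.
q* = 108.5 − 3.5(16) = 52.5.

p* = 16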